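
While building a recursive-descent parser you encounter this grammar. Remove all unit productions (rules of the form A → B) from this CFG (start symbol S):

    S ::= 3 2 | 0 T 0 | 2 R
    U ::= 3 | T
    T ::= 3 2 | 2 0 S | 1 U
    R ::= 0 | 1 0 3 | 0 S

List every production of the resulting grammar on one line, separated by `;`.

Unit pairs: U ⇒* {T}.
For each unit pair (A, B), copy every non-unit production of B to A, then drop all unit productions.

S ::= 3 2 | 0 T 0 | 2 R; U ::= 3 | 3 2 | 2 0 S | 1 U; T ::= 3 2 | 2 0 S | 1 U; R ::= 0 | 1 0 3 | 0 S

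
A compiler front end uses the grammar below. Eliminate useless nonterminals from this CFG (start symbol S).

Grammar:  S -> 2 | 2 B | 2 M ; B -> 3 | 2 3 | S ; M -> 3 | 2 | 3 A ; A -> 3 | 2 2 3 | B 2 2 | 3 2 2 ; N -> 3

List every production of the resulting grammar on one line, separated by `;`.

S -> 2 | 2 B | 2 M; B -> 3 | 2 3 | S; M -> 3 | 2 | 3 A; A -> 3 | 2 2 3 | B 2 2 | 3 2 2

Generating nonterminals: {A, B, M, N, S}.
Reachable from S after that: {A, B, M, S}.
Removed useless symbols: {N} and every production mentioning them.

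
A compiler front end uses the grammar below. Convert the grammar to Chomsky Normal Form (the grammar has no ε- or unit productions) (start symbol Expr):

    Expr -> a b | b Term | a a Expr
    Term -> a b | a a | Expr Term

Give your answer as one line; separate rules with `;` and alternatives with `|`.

Introduce a nonterminal for each terminal appearing in a rule of length ≥ 2: X1 → a, X2 → b.
Binarize each right-hand side of length ≥ 3 by chaining fresh nonterminals (Y1, Y2, …): affected rules were Expr → X1 X1 Expr.

Expr -> X1 X2 | X2 Term | X1 Y1; Term -> X1 X2 | X1 X1 | Expr Term; X1 -> a; X2 -> b; Y1 -> X1 Expr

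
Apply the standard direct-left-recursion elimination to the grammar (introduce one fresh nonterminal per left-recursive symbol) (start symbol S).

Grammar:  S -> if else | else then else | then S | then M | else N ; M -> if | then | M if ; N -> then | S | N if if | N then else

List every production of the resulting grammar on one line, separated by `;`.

S -> if else | else then else | then S | then M | else N; M -> if M' | then M'; N -> then N' | S N'; M' -> if M' | eps; N' -> if if N' | then else N' | eps

Directly left-recursive nonterminals: M, N.
For M: α = {if}, β = {if, then}. Rewrite as M → β M' and M' → α M' | ε.
For N: α = {if if, then else}, β = {then, S}. Rewrite as N → β N' and N' → α N' | ε.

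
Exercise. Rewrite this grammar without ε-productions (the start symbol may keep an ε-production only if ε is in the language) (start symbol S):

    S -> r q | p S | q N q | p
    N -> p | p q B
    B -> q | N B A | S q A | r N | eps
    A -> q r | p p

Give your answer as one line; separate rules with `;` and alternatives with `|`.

S -> r q | p S | q N q | p; N -> p | p q B | p q; B -> q | N B A | N A | S q A | r N; A -> q r | p p

The nullable symbols are {B}.
ε ∉ L(G), so no ε-production is kept.
Expand every rule over subsets of its nullable positions: N → p q B gives p q B | p q. B → N B A gives N B A | N A.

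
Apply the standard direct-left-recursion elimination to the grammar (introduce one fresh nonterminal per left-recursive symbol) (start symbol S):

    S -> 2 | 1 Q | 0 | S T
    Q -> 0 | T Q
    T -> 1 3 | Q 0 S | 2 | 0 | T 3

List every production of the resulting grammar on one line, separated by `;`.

S -> 2 S' | 1 Q S' | 0 S'; Q -> 0 | T Q; T -> 1 3 T' | Q 0 S T' | 2 T' | 0 T'; S' -> T S' | ε; T' -> 3 T' | ε

Directly left-recursive nonterminals: S, T.
For S: α = {T}, β = {2, 1 Q, 0}. Rewrite as S → β S' and S' → α S' | ε.
For T: α = {3}, β = {1 3, Q 0 S, 2, 0}. Rewrite as T → β T' and T' → α T' | ε.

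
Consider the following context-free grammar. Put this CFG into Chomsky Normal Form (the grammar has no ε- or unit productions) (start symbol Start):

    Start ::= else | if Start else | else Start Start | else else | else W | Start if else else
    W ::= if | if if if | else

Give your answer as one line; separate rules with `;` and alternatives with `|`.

Start ::= else | X1 Y1 | X2 Y2 | X2 X2 | X2 W | Start Y3; W ::= if | X1 Y5 | else; X1 ::= if; X2 ::= else; Y1 ::= Start X2; Y2 ::= Start Start; Y3 ::= X1 Y4; Y4 ::= X2 X2; Y5 ::= X1 X1

Introduce a nonterminal for each terminal appearing in a rule of length ≥ 2: X1 → if, X2 → else.
Binarize each right-hand side of length ≥ 3 by chaining fresh nonterminals (Y1, Y2, …): affected rules were Start → X1 Start X2; Start → X2 Start Start; Start → Start X1 X2 X2; W → X1 X1 X1.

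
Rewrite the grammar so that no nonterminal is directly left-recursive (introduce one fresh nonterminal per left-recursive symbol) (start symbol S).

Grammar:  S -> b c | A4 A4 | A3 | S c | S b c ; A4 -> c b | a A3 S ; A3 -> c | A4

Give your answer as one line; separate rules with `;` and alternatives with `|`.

Directly left-recursive nonterminal: S.
For S: α = {c, b c}, β = {b c, A4 A4, A3}. Rewrite as S → β S' and S' → α S' | ε.

S -> b c S' | A4 A4 S' | A3 S'; A4 -> c b | a A3 S; A3 -> c | A4; S' -> c S' | b c S' | ε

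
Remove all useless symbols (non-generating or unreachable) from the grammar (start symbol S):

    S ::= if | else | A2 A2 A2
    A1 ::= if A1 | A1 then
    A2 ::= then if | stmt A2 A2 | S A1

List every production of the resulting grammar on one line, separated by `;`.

S ::= if | else | A2 A2 A2; A2 ::= then if | stmt A2 A2

Generating nonterminals: {A2, S}.
Reachable from S after that: {A2, S}.
Removed useless symbols: {A1} and every production mentioning them.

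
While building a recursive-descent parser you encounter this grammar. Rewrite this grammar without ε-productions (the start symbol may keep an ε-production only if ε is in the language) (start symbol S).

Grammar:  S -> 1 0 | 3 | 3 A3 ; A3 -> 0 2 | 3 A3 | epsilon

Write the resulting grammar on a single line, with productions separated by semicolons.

S -> 1 0 | 3 | 3 A3; A3 -> 0 2 | 3 A3 | 3

Nullable set = {A3}.
ε ∉ L(G), so no ε-production is kept.
For each production, add variants omitting each subset of nullable occurrences: A3 → 3 A3 gives 3 A3 | 3.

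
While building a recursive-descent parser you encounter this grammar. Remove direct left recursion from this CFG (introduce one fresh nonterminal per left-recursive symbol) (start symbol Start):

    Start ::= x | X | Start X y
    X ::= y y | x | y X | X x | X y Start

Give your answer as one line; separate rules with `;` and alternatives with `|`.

Start ::= x Start1 | X Start1; X ::= y y X1 | x X1 | y X X1; Start1 ::= X y Start1 | ε; X1 ::= x X1 | y Start X1 | ε

Start, X are directly left-recursive.
For Start: α = {X y}, β = {x, X}. Rewrite as Start → β Start1 and Start1 → α Start1 | ε.
For X: α = {x, y Start}, β = {y y, x, y X}. Rewrite as X → β X1 and X1 → α X1 | ε.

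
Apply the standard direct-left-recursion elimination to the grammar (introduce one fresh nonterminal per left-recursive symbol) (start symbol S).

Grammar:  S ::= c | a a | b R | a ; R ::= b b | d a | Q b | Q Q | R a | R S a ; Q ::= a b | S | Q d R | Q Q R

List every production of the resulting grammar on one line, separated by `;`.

Directly left-recursive nonterminals: R, Q.
For R: α = {a, S a}, β = {b b, d a, Q b, Q Q}. Rewrite as R → β R' and R' → α R' | ε.
For Q: α = {d R, Q R}, β = {a b, S}. Rewrite as Q → β Q' and Q' → α Q' | ε.

S ::= c | a a | b R | a; R ::= b b R' | d a R' | Q b R' | Q Q R'; Q ::= a b Q' | S Q'; R' ::= a R' | S a R' | ε; Q' ::= d R Q' | Q R Q' | ε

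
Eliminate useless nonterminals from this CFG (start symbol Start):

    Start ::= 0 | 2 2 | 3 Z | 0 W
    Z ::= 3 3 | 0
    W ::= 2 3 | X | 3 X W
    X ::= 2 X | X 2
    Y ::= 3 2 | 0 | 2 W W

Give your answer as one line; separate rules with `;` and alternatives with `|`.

Start ::= 0 | 2 2 | 3 Z | 0 W; Z ::= 3 3 | 0; W ::= 2 3

Generating nonterminals: {Start, W, Y, Z}.
Reachable from Start after that: {Start, W, Z}.
Removed useless symbols: {X, Y} and every production mentioning them.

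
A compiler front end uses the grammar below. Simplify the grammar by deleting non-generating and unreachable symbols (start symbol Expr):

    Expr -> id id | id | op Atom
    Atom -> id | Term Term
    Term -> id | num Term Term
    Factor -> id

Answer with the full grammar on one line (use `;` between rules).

Generating nonterminals: {Atom, Expr, Factor, Term}.
Reachable from Expr after that: {Atom, Expr, Term}.
Removed useless symbols: {Factor} and every production mentioning them.

Expr -> id id | id | op Atom; Atom -> id | Term Term; Term -> id | num Term Term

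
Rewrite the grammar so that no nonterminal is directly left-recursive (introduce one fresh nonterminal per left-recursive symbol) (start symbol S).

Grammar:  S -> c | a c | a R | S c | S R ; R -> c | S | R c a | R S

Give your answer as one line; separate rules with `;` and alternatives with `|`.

S -> c S' | a c S' | a R S'; R -> c R' | S R'; S' -> c S' | R S' | ε; R' -> c a R' | S R' | ε

S, R are directly left-recursive.
For S: α = {c, R}, β = {c, a c, a R}. Rewrite as S → β S' and S' → α S' | ε.
For R: α = {c a, S}, β = {c, S}. Rewrite as R → β R' and R' → α R' | ε.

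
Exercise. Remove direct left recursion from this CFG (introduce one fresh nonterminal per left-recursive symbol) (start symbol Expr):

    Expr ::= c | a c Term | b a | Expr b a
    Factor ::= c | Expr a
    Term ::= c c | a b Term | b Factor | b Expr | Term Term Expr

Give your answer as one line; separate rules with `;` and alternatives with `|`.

Directly left-recursive nonterminals: Expr, Term.
For Expr: α = {b a}, β = {c, a c Term, b a}. Rewrite as Expr → β Expr1 and Expr1 → α Expr1 | ε.
For Term: α = {Term Expr}, β = {c c, a b Term, b Factor, b Expr}. Rewrite as Term → β Term1 and Term1 → α Term1 | ε.

Expr ::= c Expr1 | a c Term Expr1 | b a Expr1; Factor ::= c | Expr a; Term ::= c c Term1 | a b Term Term1 | b Factor Term1 | b Expr Term1; Expr1 ::= b a Expr1 | eps; Term1 ::= Term Expr Term1 | eps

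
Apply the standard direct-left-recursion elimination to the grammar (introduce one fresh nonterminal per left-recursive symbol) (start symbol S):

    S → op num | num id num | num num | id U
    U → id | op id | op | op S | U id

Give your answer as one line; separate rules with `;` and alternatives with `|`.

Directly left-recursive nonterminal: U.
For U: α = {id}, β = {id, op id, op, op S}. Rewrite as U → β U' and U' → α U' | ε.

S → op num | num id num | num num | id U; U → id U' | op id U' | op U' | op S U'; U' → id U' | eps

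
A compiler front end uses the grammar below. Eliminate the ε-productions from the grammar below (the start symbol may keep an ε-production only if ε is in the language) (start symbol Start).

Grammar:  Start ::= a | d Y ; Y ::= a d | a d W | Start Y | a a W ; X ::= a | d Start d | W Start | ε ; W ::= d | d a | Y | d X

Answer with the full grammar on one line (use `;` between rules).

Start ::= a | d Y; Y ::= a d | a d W | Start Y | a a W; X ::= a | d Start d | W Start; W ::= d | d a | Y | d X

Nullable nonterminals: {X}.
ε ∉ L(G), so no ε-production is kept.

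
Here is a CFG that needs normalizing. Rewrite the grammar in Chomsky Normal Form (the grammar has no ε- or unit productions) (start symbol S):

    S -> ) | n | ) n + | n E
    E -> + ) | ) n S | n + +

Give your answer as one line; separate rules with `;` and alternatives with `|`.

Introduce a nonterminal for each terminal appearing in a rule of length ≥ 2: X1 → ), X2 → n, X3 → +.
Binarize each right-hand side of length ≥ 3 by chaining fresh nonterminals (Y1, Y2, …): affected rules were S → X1 X2 X3; E → X1 X2 S; E → X2 X3 X3.

S -> ) | n | X1 Y1 | X2 E; E -> X3 X1 | X1 Y2 | X2 Y3; X1 -> ); X2 -> n; X3 -> +; Y1 -> X2 X3; Y2 -> X2 S; Y3 -> X3 X3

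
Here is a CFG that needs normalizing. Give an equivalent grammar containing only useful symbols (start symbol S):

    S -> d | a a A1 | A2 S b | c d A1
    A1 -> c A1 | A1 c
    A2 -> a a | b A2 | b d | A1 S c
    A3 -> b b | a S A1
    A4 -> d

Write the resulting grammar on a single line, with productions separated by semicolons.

Generating nonterminals: {A2, A3, A4, S}.
Reachable from S after that: {A2, S}.
Removed useless symbols: {A1, A3, A4} and every production mentioning them.

S -> d | A2 S b; A2 -> a a | b A2 | b d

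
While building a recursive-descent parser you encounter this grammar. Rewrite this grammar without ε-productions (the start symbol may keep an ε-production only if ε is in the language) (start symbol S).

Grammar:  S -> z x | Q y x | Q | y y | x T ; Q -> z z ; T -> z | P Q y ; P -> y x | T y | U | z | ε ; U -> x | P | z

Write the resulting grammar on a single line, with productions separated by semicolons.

S -> z x | Q y x | Q | y y | x T; Q -> z z; T -> z | P Q y | Q y; P -> y x | T y | U | z; U -> x | P | z

Nullable set = {P, U}.
ε ∉ L(G), so no ε-production is kept.
For each production, add variants omitting each subset of nullable occurrences: T → P Q y gives P Q y | Q y.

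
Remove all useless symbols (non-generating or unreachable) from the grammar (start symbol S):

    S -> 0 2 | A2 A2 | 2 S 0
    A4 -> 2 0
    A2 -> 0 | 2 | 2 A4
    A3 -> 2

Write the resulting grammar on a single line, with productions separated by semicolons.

Generating nonterminals: {A2, A3, A4, S}.
Reachable from S after that: {A2, A4, S}.
Removed useless symbols: {A3} and every production mentioning them.

S -> 0 2 | A2 A2 | 2 S 0; A4 -> 2 0; A2 -> 0 | 2 | 2 A4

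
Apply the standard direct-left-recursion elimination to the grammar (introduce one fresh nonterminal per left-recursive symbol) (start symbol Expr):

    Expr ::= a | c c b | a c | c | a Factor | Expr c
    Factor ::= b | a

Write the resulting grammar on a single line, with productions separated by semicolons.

Expr ::= a Expr1 | c c b Expr1 | a c Expr1 | c Expr1 | a Factor Expr1; Factor ::= b | a; Expr1 ::= c Expr1 | eps

Left recursion appears on Expr.
For Expr: α = {c}, β = {a, c c b, a c, c, a Factor}. Rewrite as Expr → β Expr1 and Expr1 → α Expr1 | ε.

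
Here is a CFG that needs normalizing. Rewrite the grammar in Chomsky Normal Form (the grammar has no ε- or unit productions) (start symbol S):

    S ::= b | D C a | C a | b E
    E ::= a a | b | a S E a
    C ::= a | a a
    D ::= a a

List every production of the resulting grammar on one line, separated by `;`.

S ::= b | D Y1 | C X1 | X2 E; E ::= X1 X1 | b | X1 Y2; C ::= a | X1 X1; D ::= X1 X1; X1 ::= a; X2 ::= b; Y1 ::= C X1; Y2 ::= S Y3; Y3 ::= E X1

Introduce a nonterminal for each terminal appearing in a rule of length ≥ 2: X1 → a, X2 → b.
Binarize each right-hand side of length ≥ 3 by chaining fresh nonterminals (Y1, Y2, …): affected rules were S → D C X1; E → X1 S E X1.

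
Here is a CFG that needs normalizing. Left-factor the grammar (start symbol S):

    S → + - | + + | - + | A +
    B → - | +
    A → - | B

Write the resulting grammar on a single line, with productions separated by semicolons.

S has alternatives sharing prefix '+': factor to S → + S' with S' → - | +.

S → - + | A + | + S'; B → - | +; A → - | B; S' → - | +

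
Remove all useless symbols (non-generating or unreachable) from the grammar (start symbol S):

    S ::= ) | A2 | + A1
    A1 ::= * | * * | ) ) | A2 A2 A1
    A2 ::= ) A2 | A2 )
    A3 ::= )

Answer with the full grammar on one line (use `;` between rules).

Generating nonterminals: {A1, A3, S}.
Reachable from S after that: {A1, S}.
Removed useless symbols: {A2, A3} and every production mentioning them.

S ::= ) | + A1; A1 ::= * | * * | ) )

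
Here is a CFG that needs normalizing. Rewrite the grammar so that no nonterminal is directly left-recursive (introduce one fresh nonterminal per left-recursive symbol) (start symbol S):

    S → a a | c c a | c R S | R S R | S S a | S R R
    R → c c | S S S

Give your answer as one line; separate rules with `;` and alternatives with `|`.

S is directly left-recursive.
For S: α = {S a, R R}, β = {a a, c c a, c R S, R S R}. Rewrite as S → β S' and S' → α S' | ε.

S → a a S' | c c a S' | c R S S' | R S R S'; R → c c | S S S; S' → S a S' | R R S' | ε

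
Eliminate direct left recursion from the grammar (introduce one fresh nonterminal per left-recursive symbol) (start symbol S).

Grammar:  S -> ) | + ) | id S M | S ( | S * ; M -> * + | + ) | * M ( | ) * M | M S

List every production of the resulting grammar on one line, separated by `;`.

S -> ) S' | + ) S' | id S M S'; M -> * + M' | + ) M' | * M ( M' | ) * M M'; S' -> ( S' | * S' | epsilon; M' -> S M' | epsilon

Left recursion appears on S, M.
For S: α = {(, *}, β = {), + ), id S M}. Rewrite as S → β S' and S' → α S' | ε.
For M: α = {S}, β = {* +, + ), * M (, ) * M}. Rewrite as M → β M' and M' → α M' | ε.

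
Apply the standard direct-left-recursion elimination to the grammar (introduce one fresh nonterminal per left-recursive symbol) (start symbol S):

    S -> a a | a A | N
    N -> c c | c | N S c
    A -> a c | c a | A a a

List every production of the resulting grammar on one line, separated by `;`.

S -> a a | a A | N; N -> c c N' | c N'; A -> a c A' | c a A'; N' -> S c N' | ε; A' -> a a A' | ε

N, A are directly left-recursive.
For N: α = {S c}, β = {c c, c}. Rewrite as N → β N' and N' → α N' | ε.
For A: α = {a a}, β = {a c, c a}. Rewrite as A → β A' and A' → α A' | ε.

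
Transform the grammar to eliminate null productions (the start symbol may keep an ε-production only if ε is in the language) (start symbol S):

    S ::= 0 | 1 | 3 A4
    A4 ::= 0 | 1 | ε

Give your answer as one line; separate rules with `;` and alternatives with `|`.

S ::= 0 | 1 | 3 A4 | 3; A4 ::= 0 | 1

Nullable nonterminals: {A4}.
ε ∉ L(G), so no ε-production is kept.
For each production, add variants omitting each subset of nullable occurrences: S → 3 A4 gives 3 A4 | 3.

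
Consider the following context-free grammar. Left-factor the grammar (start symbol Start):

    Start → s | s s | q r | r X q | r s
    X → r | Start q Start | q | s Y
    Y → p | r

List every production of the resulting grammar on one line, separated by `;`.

Start has alternatives sharing prefix 's': factor to Start → s Start1 with Start1 → ε | s.
Start has alternatives sharing prefix 'r': factor to Start → r Start2 with Start2 → X q | s.

Start → q r | s Start1 | r Start2; X → r | Start q Start | q | s Y; Y → p | r; Start1 → ε | s; Start2 → X q | s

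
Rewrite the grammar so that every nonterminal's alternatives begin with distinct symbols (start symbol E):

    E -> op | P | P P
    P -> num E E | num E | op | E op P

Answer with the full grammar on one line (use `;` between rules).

E has alternatives sharing prefix 'P': factor to E → P E' with E' → ε | P.
P has alternatives sharing prefix 'num E': factor to P → num E P' with P' → E | ε.

E -> op | P E'; P -> op | E op P | num E P'; E' -> ε | P; P' -> E | ε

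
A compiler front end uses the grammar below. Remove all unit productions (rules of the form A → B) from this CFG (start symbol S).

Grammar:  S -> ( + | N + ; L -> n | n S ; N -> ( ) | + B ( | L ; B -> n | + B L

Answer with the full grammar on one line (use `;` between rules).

Unit pairs: N ⇒* {L}.
For every A with A ⇒* B via unit rules, add B's non-unit alternatives to A; then delete every rule of the form X → Y.

S -> ( + | N +; L -> n | n S; N -> n | n S | ( ) | + B (; B -> n | + B L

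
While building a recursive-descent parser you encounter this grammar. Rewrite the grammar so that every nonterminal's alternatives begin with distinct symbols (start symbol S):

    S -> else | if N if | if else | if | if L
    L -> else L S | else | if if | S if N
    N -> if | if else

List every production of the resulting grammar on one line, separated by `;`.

S -> else | if S'; L -> if if | S if N | else L'; N -> if N'; S' -> N if | else | epsilon | L; L' -> L S | epsilon; N' -> epsilon | else

S has alternatives sharing prefix 'if': factor to S → if S' with S' → N if | else | ε | L.
L has alternatives sharing prefix 'else': factor to L → else L' with L' → L S | ε.
N has alternatives sharing prefix 'if': factor to N → if N' with N' → ε | else.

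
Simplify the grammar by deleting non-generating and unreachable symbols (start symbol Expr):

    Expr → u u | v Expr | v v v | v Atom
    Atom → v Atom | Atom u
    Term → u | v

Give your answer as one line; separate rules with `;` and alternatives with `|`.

Expr → u u | v Expr | v v v

Generating nonterminals: {Expr, Term}.
Reachable from Expr after that: {Expr}.
Removed useless symbols: {Atom, Term} and every production mentioning them.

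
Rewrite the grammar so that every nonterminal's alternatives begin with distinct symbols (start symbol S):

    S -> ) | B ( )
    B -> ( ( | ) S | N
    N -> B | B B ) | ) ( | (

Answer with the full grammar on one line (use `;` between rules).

S -> ) | B ( ); B -> ( ( | ) S | N; N -> ) ( | ( | B N'; N' -> ε | B )

N has alternatives sharing prefix 'B': factor to N → B N' with N' → ε | B ).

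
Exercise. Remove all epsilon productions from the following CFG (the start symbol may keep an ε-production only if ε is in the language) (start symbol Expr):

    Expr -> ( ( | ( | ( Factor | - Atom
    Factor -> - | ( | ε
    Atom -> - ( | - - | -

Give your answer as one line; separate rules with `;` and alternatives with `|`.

Nullable set = {Factor}.
ε ∉ L(G), so no ε-production is kept.

Expr -> ( ( | ( | ( Factor | - Atom; Factor -> - | (; Atom -> - ( | - - | -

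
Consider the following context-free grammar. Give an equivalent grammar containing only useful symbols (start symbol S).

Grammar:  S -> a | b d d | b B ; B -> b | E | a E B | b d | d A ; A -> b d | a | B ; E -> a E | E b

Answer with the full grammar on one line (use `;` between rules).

S -> a | b d d | b B; B -> b | b d | d A; A -> b d | a | B

Generating nonterminals: {A, B, S}.
Reachable from S after that: {A, B, S}.
Removed useless symbols: {E} and every production mentioning them.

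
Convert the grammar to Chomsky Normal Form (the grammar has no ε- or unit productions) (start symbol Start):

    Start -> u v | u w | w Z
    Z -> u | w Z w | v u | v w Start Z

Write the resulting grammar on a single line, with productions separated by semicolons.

Start -> X1 X2 | X1 X3 | X3 Z; Z -> u | X3 Y1 | X2 X1 | X2 Y2; X1 -> u; X2 -> v; X3 -> w; Y1 -> Z X3; Y2 -> X3 Y3; Y3 -> Start Z

Introduce a nonterminal for each terminal appearing in a rule of length ≥ 2: X1 → u, X2 → v, X3 → w.
Binarize each right-hand side of length ≥ 3 by chaining fresh nonterminals (Y1, Y2, …): affected rules were Z → X3 Z X3; Z → X2 X3 Start Z.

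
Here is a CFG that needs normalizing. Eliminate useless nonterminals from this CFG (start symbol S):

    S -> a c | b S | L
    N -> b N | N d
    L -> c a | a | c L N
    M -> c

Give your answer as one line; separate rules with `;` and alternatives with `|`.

S -> a c | b S | L; L -> c a | a

Generating nonterminals: {L, M, S}.
Reachable from S after that: {L, S}.
Removed useless symbols: {M, N} and every production mentioning them.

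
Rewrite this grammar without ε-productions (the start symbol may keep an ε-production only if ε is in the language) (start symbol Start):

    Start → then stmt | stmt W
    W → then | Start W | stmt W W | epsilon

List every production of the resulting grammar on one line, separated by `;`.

Start → then stmt | stmt W | stmt; W → then | Start W | Start | stmt W W | stmt W | stmt

Nullable nonterminals: {W}.
ε ∉ L(G), so no ε-production is kept.
For each production, add variants omitting each subset of nullable occurrences: Start → stmt W gives stmt W | stmt. W → Start W gives Start W | Start. W → stmt W W gives stmt W W | stmt W | stmt.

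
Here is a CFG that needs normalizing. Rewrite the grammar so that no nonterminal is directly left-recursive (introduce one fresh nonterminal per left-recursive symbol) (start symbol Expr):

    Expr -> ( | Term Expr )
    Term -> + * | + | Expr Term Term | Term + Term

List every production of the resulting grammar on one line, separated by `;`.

Expr -> ( | Term Expr ); Term -> + * Term1 | + Term1 | Expr Term Term Term1; Term1 -> + Term Term1 | ε

Term is directly left-recursive.
For Term: α = {+ Term}, β = {+ *, +, Expr Term Term}. Rewrite as Term → β Term1 and Term1 → α Term1 | ε.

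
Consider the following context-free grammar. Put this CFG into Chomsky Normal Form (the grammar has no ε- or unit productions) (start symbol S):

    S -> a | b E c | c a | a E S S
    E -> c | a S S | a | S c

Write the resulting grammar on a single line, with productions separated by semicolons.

Introduce a nonterminal for each terminal appearing in a rule of length ≥ 2: X1 → b, X2 → c, X3 → a.
Binarize each right-hand side of length ≥ 3 by chaining fresh nonterminals (Y1, Y2, …): affected rules were S → X1 E X2; S → X3 E S S; E → X3 S S.

S -> a | X1 Y1 | X2 X3 | X3 Y2; E -> c | X3 Y4 | a | S X2; X1 -> b; X2 -> c; X3 -> a; Y1 -> E X2; Y2 -> E Y3; Y3 -> S S; Y4 -> S S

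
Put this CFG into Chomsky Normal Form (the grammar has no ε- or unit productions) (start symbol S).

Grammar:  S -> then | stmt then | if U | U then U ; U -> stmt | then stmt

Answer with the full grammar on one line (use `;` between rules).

S -> then | X1 X2 | X3 U | U Y1; U -> stmt | X2 X1; X1 -> stmt; X2 -> then; X3 -> if; Y1 -> X2 U

Introduce a nonterminal for each terminal appearing in a rule of length ≥ 2: X1 → stmt, X2 → then, X3 → if.
Binarize each right-hand side of length ≥ 3 by chaining fresh nonterminals (Y1, Y2, …): affected rules were S → U X2 U.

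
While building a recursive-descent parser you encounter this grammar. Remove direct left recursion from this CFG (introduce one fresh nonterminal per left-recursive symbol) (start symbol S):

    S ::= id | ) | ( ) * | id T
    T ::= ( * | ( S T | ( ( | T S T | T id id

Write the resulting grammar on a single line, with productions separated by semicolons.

T is directly left-recursive.
For T: α = {S T, id id}, β = {( *, ( S T, ( (}. Rewrite as T → β T' and T' → α T' | ε.

S ::= id | ) | ( ) * | id T; T ::= ( * T' | ( S T T' | ( ( T'; T' ::= S T T' | id id T' | eps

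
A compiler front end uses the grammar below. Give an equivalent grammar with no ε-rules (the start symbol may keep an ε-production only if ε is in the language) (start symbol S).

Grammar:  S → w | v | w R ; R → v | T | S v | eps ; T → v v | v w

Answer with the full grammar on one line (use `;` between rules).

S → w | v | w R; R → v | T | S v; T → v v | v w

Nullable set = {R}.
ε ∉ L(G), so no ε-production is kept.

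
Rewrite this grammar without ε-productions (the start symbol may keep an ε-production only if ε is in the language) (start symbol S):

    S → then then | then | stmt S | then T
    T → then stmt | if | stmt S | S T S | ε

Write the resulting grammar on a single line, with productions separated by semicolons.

S → then then | then | stmt S | then T; T → then stmt | if | stmt S | S T S | S S

Nullable nonterminals: {T}.
ε ∉ L(G), so no ε-production is kept.
For each production, add variants omitting each subset of nullable occurrences: T → S T S gives S T S | S S.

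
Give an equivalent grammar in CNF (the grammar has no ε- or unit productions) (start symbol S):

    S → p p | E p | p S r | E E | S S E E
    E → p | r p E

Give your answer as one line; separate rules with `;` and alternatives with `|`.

S → X1 X1 | E X1 | X1 Y1 | E E | S Y2; E → p | X2 Y4; X1 → p; X2 → r; Y1 → S X2; Y2 → S Y3; Y3 → E E; Y4 → X1 E

Introduce a nonterminal for each terminal appearing in a rule of length ≥ 2: X1 → p, X2 → r.
Binarize each right-hand side of length ≥ 3 by chaining fresh nonterminals (Y1, Y2, …): affected rules were S → X1 S X2; S → S S E E; E → X2 X1 E.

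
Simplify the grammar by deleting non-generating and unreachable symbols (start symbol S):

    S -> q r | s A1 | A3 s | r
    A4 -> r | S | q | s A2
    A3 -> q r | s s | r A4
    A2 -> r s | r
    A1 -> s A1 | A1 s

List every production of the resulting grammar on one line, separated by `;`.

S -> q r | A3 s | r; A4 -> r | S | q | s A2; A3 -> q r | s s | r A4; A2 -> r s | r

Generating nonterminals: {A2, A3, A4, S}.
Reachable from S after that: {A2, A3, A4, S}.
Removed useless symbols: {A1} and every production mentioning them.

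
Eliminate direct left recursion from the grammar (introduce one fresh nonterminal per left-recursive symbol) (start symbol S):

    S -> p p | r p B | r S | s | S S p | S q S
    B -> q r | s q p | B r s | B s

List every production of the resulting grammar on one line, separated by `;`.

S -> p p S' | r p B S' | r S S' | s S'; B -> q r B' | s q p B'; S' -> S p S' | q S S' | ε; B' -> r s B' | s B' | ε

Directly left-recursive nonterminals: S, B.
For S: α = {S p, q S}, β = {p p, r p B, r S, s}. Rewrite as S → β S' and S' → α S' | ε.
For B: α = {r s, s}, β = {q r, s q p}. Rewrite as B → β B' and B' → α B' | ε.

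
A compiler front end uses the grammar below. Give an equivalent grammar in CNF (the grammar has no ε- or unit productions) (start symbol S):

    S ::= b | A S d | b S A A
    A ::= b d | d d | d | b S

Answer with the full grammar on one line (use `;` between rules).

S ::= b | A Y1 | X2 Y2; A ::= X2 X1 | X1 X1 | d | X2 S; X1 ::= d; X2 ::= b; Y1 ::= S X1; Y2 ::= S Y3; Y3 ::= A A

Introduce a nonterminal for each terminal appearing in a rule of length ≥ 2: X1 → d, X2 → b.
Binarize each right-hand side of length ≥ 3 by chaining fresh nonterminals (Y1, Y2, …): affected rules were S → A S X1; S → X2 S A A.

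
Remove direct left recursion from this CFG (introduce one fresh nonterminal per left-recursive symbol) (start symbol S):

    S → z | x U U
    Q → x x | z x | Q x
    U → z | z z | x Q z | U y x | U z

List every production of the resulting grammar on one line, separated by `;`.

Directly left-recursive nonterminals: Q, U.
For Q: α = {x}, β = {x x, z x}. Rewrite as Q → β Q' and Q' → α Q' | ε.
For U: α = {y x, z}, β = {z, z z, x Q z}. Rewrite as U → β U' and U' → α U' | ε.

S → z | x U U; Q → x x Q' | z x Q'; U → z U' | z z U' | x Q z U'; Q' → x Q' | ε; U' → y x U' | z U' | ε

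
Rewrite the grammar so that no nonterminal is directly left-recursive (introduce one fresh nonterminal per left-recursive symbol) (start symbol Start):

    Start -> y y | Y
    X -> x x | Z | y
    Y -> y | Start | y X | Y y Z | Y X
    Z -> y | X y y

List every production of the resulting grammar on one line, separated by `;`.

Y is directly left-recursive.
For Y: α = {y Z, X}, β = {y, Start, y X}. Rewrite as Y → β Y1 and Y1 → α Y1 | ε.

Start -> y y | Y; X -> x x | Z | y; Y -> y Y1 | Start Y1 | y X Y1; Z -> y | X y y; Y1 -> y Z Y1 | X Y1 | epsilon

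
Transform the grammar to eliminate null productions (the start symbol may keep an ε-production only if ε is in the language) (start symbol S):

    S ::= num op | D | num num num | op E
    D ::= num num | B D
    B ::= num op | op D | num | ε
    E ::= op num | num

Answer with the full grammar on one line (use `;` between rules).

Nullable set = {B}.
ε ∉ L(G), so no ε-production is kept.

S ::= num op | D | num num num | op E; D ::= num num | B D; B ::= num op | op D | num; E ::= op num | num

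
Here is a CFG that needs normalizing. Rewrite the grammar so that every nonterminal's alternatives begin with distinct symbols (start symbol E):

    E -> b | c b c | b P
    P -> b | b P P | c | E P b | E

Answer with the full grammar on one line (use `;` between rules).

E has alternatives sharing prefix 'b': factor to E → b E' with E' → ε | P.
P has alternatives sharing prefix 'b': factor to P → b P' with P' → ε | P P.
P has alternatives sharing prefix 'E': factor to P → E P'' with P'' → P b | ε.

E -> c b c | b E'; P -> c | b P' | E P''; E' -> ε | P; P' -> ε | P P; P'' -> P b | ε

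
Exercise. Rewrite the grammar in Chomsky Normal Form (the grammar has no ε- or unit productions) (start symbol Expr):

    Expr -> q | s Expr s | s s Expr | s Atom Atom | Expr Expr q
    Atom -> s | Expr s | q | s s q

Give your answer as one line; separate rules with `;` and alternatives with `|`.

Expr -> q | X1 Y1 | X1 Y2 | X1 Y3 | Expr Y4; Atom -> s | Expr X1 | q | X1 Y5; X1 -> s; X2 -> q; Y1 -> Expr X1; Y2 -> X1 Expr; Y3 -> Atom Atom; Y4 -> Expr X2; Y5 -> X1 X2

Introduce a nonterminal for each terminal appearing in a rule of length ≥ 2: X1 → s, X2 → q.
Binarize each right-hand side of length ≥ 3 by chaining fresh nonterminals (Y1, Y2, …): affected rules were Expr → X1 Expr X1; Expr → X1 X1 Expr; Expr → X1 Atom Atom; Expr → Expr Expr X2.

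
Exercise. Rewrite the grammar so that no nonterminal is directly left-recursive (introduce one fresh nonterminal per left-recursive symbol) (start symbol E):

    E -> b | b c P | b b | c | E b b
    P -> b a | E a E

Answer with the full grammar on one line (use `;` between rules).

E -> b E' | b c P E' | b b E' | c E'; P -> b a | E a E; E' -> b b E' | ε

E is directly left-recursive.
For E: α = {b b}, β = {b, b c P, b b, c}. Rewrite as E → β E' and E' → α E' | ε.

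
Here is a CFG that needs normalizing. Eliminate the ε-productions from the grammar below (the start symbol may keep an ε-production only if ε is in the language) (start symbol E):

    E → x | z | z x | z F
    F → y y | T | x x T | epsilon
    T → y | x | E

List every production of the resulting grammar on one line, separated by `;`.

The nullable symbols are {F}.
ε ∉ L(G), so no ε-production is kept.

E → x | z | z x | z F; F → y y | T | x x T; T → y | x | E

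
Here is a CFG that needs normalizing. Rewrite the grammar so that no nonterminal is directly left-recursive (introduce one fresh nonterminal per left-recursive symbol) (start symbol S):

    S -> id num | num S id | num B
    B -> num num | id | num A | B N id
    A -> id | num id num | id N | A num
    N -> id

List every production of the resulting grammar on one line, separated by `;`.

S -> id num | num S id | num B; B -> num num B' | id B' | num A B'; A -> id A' | num id num A' | id N A'; N -> id; B' -> N id B' | ε; A' -> num A' | ε

B, A are directly left-recursive.
For B: α = {N id}, β = {num num, id, num A}. Rewrite as B → β B' and B' → α B' | ε.
For A: α = {num}, β = {id, num id num, id N}. Rewrite as A → β A' and A' → α A' | ε.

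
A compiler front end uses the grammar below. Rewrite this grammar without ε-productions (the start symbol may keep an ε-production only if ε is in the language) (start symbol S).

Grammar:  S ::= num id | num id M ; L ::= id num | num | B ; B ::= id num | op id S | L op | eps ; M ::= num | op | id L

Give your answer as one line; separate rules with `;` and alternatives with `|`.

The nullable symbols are {B, L}.
ε ∉ L(G), so no ε-production is kept.
Add the nullable-subset variants: B → L op gives L op | op. M → id L gives id L | id.

S ::= num id | num id M; L ::= id num | num | B; B ::= id num | op id S | L op | op; M ::= num | op | id L | id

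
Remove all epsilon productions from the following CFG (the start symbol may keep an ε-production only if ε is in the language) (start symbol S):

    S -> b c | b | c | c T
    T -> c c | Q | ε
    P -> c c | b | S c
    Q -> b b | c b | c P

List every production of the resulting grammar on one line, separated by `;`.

S -> b c | b | c | c T; T -> c c | Q; P -> c c | b | S c; Q -> b b | c b | c P

The nullable symbols are {T}.
ε ∉ L(G), so no ε-production is kept.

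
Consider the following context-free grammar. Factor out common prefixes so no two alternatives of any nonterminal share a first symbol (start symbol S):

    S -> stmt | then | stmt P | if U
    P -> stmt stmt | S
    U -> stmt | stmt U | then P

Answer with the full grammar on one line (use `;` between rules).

S -> then | if U | stmt S'; P -> stmt stmt | S; U -> then P | stmt U'; S' -> eps | P; U' -> eps | U

S has alternatives sharing prefix 'stmt': factor to S → stmt S' with S' → ε | P.
U has alternatives sharing prefix 'stmt': factor to U → stmt U' with U' → ε | U.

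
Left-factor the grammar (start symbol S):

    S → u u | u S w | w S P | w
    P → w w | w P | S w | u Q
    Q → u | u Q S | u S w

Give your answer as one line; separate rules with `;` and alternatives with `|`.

S → u S' | w S''; P → S w | u Q | w P'; Q → u Q'; S' → u | S w; S'' → S P | ε; P' → w | P; Q' → ε | Q S | S w

S has alternatives sharing prefix 'u': factor to S → u S' with S' → u | S w.
S has alternatives sharing prefix 'w': factor to S → w S'' with S'' → S P | ε.
P has alternatives sharing prefix 'w': factor to P → w P' with P' → w | P.
Q has alternatives sharing prefix 'u': factor to Q → u Q' with Q' → ε | Q S | S w.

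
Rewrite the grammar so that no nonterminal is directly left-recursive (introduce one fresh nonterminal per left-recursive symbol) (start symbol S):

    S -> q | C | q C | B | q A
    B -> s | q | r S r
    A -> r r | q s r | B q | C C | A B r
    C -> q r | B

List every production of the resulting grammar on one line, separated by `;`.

S -> q | C | q C | B | q A; B -> s | q | r S r; A -> r r A' | q s r A' | B q A' | C C A'; C -> q r | B; A' -> B r A' | ε

Left recursion appears on A.
For A: α = {B r}, β = {r r, q s r, B q, C C}. Rewrite as A → β A' and A' → α A' | ε.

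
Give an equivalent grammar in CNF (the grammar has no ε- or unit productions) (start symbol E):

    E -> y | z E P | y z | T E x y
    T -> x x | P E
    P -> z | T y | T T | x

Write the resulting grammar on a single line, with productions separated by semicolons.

E -> y | X1 Y1 | X2 X1 | T Y2; T -> X3 X3 | P E; P -> z | T X2 | T T | x; X1 -> z; X2 -> y; X3 -> x; Y1 -> E P; Y2 -> E Y3; Y3 -> X3 X2

Introduce a nonterminal for each terminal appearing in a rule of length ≥ 2: X1 → z, X2 → y, X3 → x.
Binarize each right-hand side of length ≥ 3 by chaining fresh nonterminals (Y1, Y2, …): affected rules were E → X1 E P; E → T E X3 X2.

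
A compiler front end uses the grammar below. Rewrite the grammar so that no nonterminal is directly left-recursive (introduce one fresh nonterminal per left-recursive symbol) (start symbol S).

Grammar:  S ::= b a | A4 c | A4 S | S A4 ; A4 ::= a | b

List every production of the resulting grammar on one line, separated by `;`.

Left recursion appears on S.
For S: α = {A4}, β = {b a, A4 c, A4 S}. Rewrite as S → β S' and S' → α S' | ε.

S ::= b a S' | A4 c S' | A4 S S'; A4 ::= a | b; S' ::= A4 S' | ε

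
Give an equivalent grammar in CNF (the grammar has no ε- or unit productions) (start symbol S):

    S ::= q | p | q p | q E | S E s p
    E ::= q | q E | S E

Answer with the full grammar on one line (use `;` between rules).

Introduce a nonterminal for each terminal appearing in a rule of length ≥ 2: X1 → q, X2 → p, X3 → s.
Binarize each right-hand side of length ≥ 3 by chaining fresh nonterminals (Y1, Y2, …): affected rules were S → S E X3 X2.

S ::= q | p | X1 X2 | X1 E | S Y1; E ::= q | X1 E | S E; X1 ::= q; X2 ::= p; X3 ::= s; Y1 ::= E Y2; Y2 ::= X3 X2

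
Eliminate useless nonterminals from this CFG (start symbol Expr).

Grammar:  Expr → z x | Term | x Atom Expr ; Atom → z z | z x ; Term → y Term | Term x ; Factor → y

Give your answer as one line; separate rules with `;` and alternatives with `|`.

Generating nonterminals: {Atom, Expr, Factor}.
Reachable from Expr after that: {Atom, Expr}.
Removed useless symbols: {Factor, Term} and every production mentioning them.

Expr → z x | x Atom Expr; Atom → z z | z x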